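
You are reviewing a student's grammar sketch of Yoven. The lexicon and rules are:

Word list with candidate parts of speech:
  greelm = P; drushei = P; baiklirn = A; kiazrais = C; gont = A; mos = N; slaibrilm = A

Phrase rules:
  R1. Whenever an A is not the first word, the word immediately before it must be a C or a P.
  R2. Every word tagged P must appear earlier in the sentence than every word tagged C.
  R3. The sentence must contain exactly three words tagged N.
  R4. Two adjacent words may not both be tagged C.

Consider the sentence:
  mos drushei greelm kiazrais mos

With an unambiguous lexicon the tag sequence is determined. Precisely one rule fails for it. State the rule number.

Fixed tagging: N P P C N.
Rule check: R1 ok, R2 ok, R3 fails, R4 ok.
Only rule 3 fails.

3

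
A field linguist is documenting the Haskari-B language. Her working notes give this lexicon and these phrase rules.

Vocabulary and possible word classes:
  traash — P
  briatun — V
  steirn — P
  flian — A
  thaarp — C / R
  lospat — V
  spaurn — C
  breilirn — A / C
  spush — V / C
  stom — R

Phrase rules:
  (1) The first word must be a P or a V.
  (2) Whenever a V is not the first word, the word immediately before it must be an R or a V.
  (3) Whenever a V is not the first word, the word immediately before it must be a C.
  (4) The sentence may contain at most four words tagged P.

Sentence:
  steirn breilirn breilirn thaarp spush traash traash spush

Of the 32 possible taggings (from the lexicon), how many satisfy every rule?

8

Candidates per position — 1:steirn {P}; 2:breilirn {A,C}; 3:breilirn {A,C}; 4:thaarp {C,R}; 5:spush {V,C}; 6:traash {P}; 7:traash {P}; 8:spush {V,C}.
There are 32 candidate sequences in total.
Checking each against the rules leaves 8 sequences.
Count = 8.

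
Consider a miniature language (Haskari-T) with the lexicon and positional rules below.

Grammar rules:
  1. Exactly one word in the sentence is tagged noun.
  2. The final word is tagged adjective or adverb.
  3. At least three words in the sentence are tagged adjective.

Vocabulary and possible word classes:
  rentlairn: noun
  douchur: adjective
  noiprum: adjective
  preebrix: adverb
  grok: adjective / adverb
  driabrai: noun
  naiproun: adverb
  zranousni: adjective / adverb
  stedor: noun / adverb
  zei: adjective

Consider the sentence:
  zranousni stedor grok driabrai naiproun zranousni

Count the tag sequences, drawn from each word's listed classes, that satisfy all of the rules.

1

Candidates per position — 1:zranousni {adjective,adverb}; 2:stedor {noun,adverb}; 3:grok {adjective,adverb}; 4:driabrai {noun}; 5:naiproun {adverb}; 6:zranousni {adjective,adverb}.
There are 16 candidate sequences in total.
The sequences that satisfy every rule: adjective adverb adjective noun adverb adjective.
Count = 1.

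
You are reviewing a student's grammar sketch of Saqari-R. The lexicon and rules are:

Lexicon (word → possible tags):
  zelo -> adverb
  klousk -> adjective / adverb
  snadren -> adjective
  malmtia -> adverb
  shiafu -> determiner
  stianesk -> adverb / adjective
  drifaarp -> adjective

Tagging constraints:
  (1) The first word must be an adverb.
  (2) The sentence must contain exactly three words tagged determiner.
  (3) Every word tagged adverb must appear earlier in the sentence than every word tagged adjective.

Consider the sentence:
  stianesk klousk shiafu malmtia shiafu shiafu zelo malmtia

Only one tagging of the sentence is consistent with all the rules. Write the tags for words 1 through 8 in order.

adverb adverb determiner adverb determiner determiner adverb adverb

Candidates per position — 1:stianesk {adverb,adjective}; 2:klousk {adjective,adverb}; 3:shiafu {determiner}; 4:malmtia {adverb}; 5:shiafu {determiner}; 6:shiafu {determiner}; 7:zelo {adverb}; 8:malmtia {adverb}.
If word 1 were adjective, no tagging could satisfy rule 1; so word 1 is adverb.
If word 2 were adjective, no tagging could satisfy rule 3; so word 2 is adverb.
That leaves exactly one tagging: adverb adverb determiner adverb determiner determiner adverb adverb.
Checking: rule 1 ✓; rule 2 ✓; rule 3 ✓.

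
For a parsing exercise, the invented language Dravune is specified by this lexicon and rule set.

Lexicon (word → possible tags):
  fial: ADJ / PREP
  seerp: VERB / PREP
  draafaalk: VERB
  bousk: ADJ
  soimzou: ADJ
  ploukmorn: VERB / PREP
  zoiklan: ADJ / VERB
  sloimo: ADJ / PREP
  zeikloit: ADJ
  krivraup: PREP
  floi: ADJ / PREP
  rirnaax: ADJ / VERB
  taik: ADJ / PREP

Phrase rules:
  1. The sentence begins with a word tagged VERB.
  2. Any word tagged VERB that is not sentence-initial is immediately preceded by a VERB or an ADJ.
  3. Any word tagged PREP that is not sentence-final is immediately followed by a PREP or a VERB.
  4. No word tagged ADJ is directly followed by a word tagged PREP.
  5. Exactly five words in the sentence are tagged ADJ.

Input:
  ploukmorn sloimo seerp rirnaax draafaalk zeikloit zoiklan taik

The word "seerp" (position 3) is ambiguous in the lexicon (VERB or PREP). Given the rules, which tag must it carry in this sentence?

Candidates per position — 1:ploukmorn {VERB,PREP}; 2:sloimo {ADJ,PREP}; 3:seerp {VERB,PREP}; 4:rirnaax {ADJ,VERB}; 5:draafaalk {VERB}; 6:zeikloit {ADJ}; 7:zoiklan {ADJ,VERB}; 8:taik {ADJ,PREP}.
At position 1, choosing PREP makes rule 1 impossible to satisfy; hence VERB.
At position 2, choosing PREP makes rule 5 impossible to satisfy; hence ADJ.
At position 3, choosing PREP makes rule 4 impossible to satisfy; hence VERB.
At position 4, choosing VERB makes rule 5 impossible to satisfy; hence ADJ.
At position 7, choosing VERB makes rule 5 impossible to satisfy; hence ADJ.
At position 8, choosing PREP makes rule 4 impossible to satisfy; hence ADJ.
The only consistent sequence is: VERB ADJ VERB ADJ VERB ADJ ADJ ADJ.
Verifying each rule — rule 1 ok; rule 2 ok; rule 3 ok; rule 4 ok; rule 5 ok.

VERB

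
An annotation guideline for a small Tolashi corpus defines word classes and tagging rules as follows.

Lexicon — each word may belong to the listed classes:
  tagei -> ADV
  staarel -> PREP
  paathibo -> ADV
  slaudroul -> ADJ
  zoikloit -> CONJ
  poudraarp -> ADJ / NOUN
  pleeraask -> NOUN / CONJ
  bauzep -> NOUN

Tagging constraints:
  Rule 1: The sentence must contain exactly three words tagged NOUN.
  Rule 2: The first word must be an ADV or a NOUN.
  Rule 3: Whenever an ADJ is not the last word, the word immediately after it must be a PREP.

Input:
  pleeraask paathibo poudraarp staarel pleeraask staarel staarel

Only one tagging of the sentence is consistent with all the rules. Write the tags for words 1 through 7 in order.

Candidates per position — 1:pleeraask {NOUN,CONJ}; 2:paathibo {ADV}; 3:poudraarp {ADJ,NOUN}; 4:staarel {PREP}; 5:pleeraask {NOUN,CONJ}; 6:staarel {PREP}; 7:staarel {PREP}.
Position 1: tagging it CONJ would leave rule 1 unsatisfiable, so it must be NOUN.
Position 3: tagging it ADJ would leave rule 1 unsatisfiable, so it must be NOUN.
Position 5: tagging it CONJ would leave rule 1 unsatisfiable, so it must be NOUN.
So the tagging must be: NOUN ADV NOUN PREP NOUN PREP PREP.
Rule-by-rule: rule 1 holds; rule 2 holds; rule 3 holds.

NOUN ADV NOUN PREP NOUN PREP PREP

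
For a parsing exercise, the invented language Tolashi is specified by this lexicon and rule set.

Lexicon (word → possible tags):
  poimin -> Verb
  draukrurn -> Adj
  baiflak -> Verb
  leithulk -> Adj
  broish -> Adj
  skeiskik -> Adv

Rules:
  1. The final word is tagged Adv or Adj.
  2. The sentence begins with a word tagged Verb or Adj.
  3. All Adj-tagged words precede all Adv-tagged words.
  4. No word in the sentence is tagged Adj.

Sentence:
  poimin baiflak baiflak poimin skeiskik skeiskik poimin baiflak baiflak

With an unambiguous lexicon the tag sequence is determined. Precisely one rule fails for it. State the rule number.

Fixed tagging: Verb Verb Verb Verb Adv Adv Verb Verb Verb.
Checking each rule: R1 fails, R2 ok, R3 ok, R4 ok.
Only rule 1 fails.

1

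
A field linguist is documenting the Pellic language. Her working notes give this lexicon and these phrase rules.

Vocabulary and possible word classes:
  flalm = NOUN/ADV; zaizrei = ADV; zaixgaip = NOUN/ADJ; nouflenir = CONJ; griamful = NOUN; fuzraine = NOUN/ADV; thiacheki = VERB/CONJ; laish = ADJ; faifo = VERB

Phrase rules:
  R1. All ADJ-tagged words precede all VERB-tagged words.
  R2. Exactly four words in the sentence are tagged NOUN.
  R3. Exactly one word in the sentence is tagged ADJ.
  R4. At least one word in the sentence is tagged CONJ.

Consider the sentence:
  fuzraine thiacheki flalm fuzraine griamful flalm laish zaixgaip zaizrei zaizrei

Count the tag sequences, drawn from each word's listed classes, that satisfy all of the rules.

Candidates per position — 1:fuzraine {NOUN,ADV}; 2:thiacheki {VERB,CONJ}; 3:flalm {NOUN,ADV}; 4:fuzraine {NOUN,ADV}; 5:griamful {NOUN}; 6:flalm {NOUN,ADV}; 7:laish {ADJ}; 8:zaixgaip {NOUN,ADJ}; 9:zaizrei {ADV}; 10:zaizrei {ADV}.
There are 64 candidate sequences in total.
Checking each against the rules leaves 6 sequences.
Count = 6.

6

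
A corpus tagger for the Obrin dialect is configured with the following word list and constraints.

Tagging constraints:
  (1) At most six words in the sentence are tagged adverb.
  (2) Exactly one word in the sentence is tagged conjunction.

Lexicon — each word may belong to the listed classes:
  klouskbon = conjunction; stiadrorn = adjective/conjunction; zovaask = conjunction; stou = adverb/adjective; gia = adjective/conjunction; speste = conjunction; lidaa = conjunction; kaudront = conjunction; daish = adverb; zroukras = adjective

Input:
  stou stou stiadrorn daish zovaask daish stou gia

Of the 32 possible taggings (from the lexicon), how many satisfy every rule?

8

Candidates per position — 1:stou {adverb,adjective}; 2:stou {adverb,adjective}; 3:stiadrorn {adjective,conjunction}; 4:daish {adverb}; 5:zovaask {conjunction}; 6:daish {adverb}; 7:stou {adverb,adjective}; 8:gia {adjective,conjunction}.
There are 32 candidate sequences in total.
Checking each against the rules leaves 8 sequences.
Count = 8.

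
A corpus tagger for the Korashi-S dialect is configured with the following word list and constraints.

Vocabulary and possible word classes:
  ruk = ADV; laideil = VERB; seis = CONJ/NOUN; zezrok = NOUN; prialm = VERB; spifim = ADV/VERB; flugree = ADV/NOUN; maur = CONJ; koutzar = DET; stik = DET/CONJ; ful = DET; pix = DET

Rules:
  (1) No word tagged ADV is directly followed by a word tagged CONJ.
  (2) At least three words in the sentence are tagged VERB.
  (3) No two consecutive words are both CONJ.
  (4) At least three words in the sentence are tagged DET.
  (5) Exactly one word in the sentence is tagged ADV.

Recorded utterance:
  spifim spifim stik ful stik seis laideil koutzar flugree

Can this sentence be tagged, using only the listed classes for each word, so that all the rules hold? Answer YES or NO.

YES

Candidates per position — 1:spifim {ADV,VERB}; 2:spifim {ADV,VERB}; 3:stik {DET,CONJ}; 4:ful {DET}; 5:stik {DET,CONJ}; 6:seis {CONJ,NOUN}; 7:laideil {VERB}; 8:koutzar {DET}; 9:flugree {ADV,NOUN}.
One satisfying assignment: VERB VERB DET DET DET NOUN VERB DET ADV.
Checking: rule 1 ✓; rule 2 ✓; rule 3 ✓; rule 4 ✓; rule 5 ✓.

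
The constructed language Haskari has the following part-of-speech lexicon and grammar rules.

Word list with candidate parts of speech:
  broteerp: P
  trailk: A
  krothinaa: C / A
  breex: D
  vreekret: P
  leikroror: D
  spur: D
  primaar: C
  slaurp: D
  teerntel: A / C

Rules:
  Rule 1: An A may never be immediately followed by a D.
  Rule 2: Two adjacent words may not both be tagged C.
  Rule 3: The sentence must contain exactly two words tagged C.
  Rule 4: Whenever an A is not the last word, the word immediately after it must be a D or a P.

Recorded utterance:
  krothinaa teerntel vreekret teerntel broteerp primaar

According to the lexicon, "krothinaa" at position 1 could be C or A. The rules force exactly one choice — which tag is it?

C

Candidates per position — 1:krothinaa {C,A}; 2:teerntel {A,C}; 3:vreekret {P}; 4:teerntel {A,C}; 5:broteerp {P}; 6:primaar {C}.
Word 1 cannot be A — rule 4 would then fail for every completion. It is C.
Word 2 cannot be C — rule 2 would then fail for every completion. It is A.
Word 4 cannot be C — rule 3 would then fail for every completion. It is A.
That leaves exactly one tagging: C A P A P C.
Rule-by-rule: rule 1 satisfied; rule 2 satisfied; rule 3 satisfied; rule 4 satisfied.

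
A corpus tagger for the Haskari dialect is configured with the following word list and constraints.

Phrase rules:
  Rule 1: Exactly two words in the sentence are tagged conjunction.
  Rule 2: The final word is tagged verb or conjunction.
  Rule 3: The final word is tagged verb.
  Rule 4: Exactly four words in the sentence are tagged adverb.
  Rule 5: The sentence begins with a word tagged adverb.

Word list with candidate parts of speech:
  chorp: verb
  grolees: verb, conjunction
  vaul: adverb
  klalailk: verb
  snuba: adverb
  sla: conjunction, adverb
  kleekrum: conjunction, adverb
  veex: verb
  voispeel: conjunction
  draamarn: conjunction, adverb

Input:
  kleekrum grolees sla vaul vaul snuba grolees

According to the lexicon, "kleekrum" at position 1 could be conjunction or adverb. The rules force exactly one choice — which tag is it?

adverb

Candidates per position — 1:kleekrum {conjunction,adverb}; 2:grolees {verb,conjunction}; 3:sla {conjunction,adverb}; 4:vaul {adverb}; 5:vaul {adverb}; 6:snuba {adverb}; 7:grolees {verb,conjunction}.
At position 1, choosing conjunction makes rule 5 impossible to satisfy; hence adverb.
At position 3, choosing adverb makes rule 4 impossible to satisfy; hence conjunction.
At position 7, choosing conjunction makes rule 3 impossible to satisfy; hence verb.
At position 2, choosing verb makes rule 1 impossible to satisfy; hence conjunction.
The only consistent sequence is: adverb conjunction conjunction adverb adverb adverb verb.
Check: rule 1 satisfied; rule 2 satisfied; rule 3 satisfied; rule 4 satisfied; rule 5 satisfied.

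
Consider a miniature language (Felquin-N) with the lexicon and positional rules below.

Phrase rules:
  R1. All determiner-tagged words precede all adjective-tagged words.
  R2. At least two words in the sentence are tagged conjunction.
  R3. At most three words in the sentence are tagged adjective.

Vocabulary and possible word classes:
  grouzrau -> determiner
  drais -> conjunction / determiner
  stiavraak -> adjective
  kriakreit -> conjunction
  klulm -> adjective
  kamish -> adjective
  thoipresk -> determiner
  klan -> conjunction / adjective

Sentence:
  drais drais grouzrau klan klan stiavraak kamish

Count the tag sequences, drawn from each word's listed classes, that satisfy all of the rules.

Candidates per position — 1:drais {conjunction,determiner}; 2:drais {conjunction,determiner}; 3:grouzrau {determiner}; 4:klan {conjunction,adjective}; 5:klan {conjunction,adjective}; 6:stiavraak {adjective}; 7:kamish {adjective}.
There are 16 candidate sequences in total.
Checking each against the rules leaves 10 sequences.
Count = 10.

10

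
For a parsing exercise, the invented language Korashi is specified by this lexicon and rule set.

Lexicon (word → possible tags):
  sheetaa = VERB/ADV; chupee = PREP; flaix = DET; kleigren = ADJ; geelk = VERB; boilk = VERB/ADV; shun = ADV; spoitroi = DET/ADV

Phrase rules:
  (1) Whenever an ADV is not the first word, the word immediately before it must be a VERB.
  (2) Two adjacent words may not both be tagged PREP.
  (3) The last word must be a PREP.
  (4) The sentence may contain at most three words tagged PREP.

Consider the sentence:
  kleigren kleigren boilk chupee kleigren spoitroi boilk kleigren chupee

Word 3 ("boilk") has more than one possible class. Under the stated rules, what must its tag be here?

VERB

Candidates per position — 1:kleigren {ADJ}; 2:kleigren {ADJ}; 3:boilk {VERB,ADV}; 4:chupee {PREP}; 5:kleigren {ADJ}; 6:spoitroi {DET,ADV}; 7:boilk {VERB,ADV}; 8:kleigren {ADJ}; 9:chupee {PREP}.
If word 3 were ADV, no tagging could satisfy rule 1; so word 3 is VERB.
If word 6 were ADV, no tagging could satisfy rule 1; so word 6 is DET.
If word 7 were ADV, no tagging could satisfy rule 1; so word 7 is VERB.
The unique satisfying tagging is: ADJ ADJ VERB PREP ADJ DET VERB ADJ PREP.
Check: rule 1 holds; rule 2 holds; rule 3 holds; rule 4 holds.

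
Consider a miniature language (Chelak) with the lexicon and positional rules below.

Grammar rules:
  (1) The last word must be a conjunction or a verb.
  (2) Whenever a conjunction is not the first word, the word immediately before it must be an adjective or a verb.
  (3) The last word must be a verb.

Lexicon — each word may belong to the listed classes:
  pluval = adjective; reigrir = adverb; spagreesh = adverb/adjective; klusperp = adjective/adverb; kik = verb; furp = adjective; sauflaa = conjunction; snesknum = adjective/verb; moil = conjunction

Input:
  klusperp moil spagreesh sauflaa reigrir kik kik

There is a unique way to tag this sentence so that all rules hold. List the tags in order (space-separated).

Candidates per position — 1:klusperp {adjective,adverb}; 2:moil {conjunction}; 3:spagreesh {adverb,adjective}; 4:sauflaa {conjunction}; 5:reigrir {adverb}; 6:kik {verb}; 7:kik {verb}.
Position 1: adverb is ruled out by rule 2; that leaves adjective.
Position 3: adverb is ruled out by rule 2; that leaves adjective.
That leaves exactly one tagging: adjective conjunction adjective conjunction adverb verb verb.
Checking: rule 1 ok; rule 2 ok; rule 3 ok.

adjective conjunction adjective conjunction adverb verb verb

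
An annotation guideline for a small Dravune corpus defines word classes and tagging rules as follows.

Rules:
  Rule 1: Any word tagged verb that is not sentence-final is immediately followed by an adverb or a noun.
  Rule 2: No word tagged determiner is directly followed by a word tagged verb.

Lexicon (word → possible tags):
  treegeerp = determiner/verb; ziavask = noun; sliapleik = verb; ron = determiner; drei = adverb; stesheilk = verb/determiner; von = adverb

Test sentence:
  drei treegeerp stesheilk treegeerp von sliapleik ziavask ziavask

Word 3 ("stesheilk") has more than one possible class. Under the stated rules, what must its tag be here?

determiner

Candidates per position — 1:drei {adverb}; 2:treegeerp {determiner,verb}; 3:stesheilk {verb,determiner}; 4:treegeerp {determiner,verb}; 5:von {adverb}; 6:sliapleik {verb}; 7:ziavask {noun}; 8:ziavask {noun}.
Position 2: tagging it verb would leave rule 1 unsatisfiable, so it must be determiner.
Position 3: tagging it verb would leave rule 1 unsatisfiable, so it must be determiner.
Position 4: tagging it verb would leave rule 2 unsatisfiable, so it must be determiner.
So the tagging must be: adverb determiner determiner determiner adverb verb noun noun.
Checking: rule 1 satisfied; rule 2 satisfied.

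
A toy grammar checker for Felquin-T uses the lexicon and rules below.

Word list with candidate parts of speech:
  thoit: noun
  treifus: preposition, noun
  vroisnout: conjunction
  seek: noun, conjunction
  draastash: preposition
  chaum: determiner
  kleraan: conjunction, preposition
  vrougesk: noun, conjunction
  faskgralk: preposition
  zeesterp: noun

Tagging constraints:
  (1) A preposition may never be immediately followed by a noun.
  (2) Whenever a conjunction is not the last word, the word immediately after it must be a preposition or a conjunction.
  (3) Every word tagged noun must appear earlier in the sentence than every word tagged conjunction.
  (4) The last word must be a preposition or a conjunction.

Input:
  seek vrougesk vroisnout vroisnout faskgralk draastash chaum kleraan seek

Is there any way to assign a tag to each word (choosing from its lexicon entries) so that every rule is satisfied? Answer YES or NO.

YES

Candidates per position — 1:seek {noun,conjunction}; 2:vrougesk {noun,conjunction}; 3:vroisnout {conjunction}; 4:vroisnout {conjunction}; 5:faskgralk {preposition}; 6:draastash {preposition}; 7:chaum {determiner}; 8:kleraan {conjunction,preposition}; 9:seek {noun,conjunction}.
One satisfying assignment: noun conjunction conjunction conjunction preposition preposition determiner conjunction conjunction.
Check: rule 1 ✓; rule 2 ✓; rule 3 ✓; rule 4 ✓.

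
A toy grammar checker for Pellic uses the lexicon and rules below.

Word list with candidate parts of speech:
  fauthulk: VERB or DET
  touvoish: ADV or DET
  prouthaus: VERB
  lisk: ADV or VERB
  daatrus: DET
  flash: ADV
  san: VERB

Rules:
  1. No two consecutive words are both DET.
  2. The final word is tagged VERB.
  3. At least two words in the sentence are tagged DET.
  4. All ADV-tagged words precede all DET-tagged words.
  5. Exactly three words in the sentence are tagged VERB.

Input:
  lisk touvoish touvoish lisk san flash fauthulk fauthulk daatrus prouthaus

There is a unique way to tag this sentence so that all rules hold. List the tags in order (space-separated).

ADV ADV ADV ADV VERB ADV DET VERB DET VERB

Candidates per position — 1:lisk {ADV,VERB}; 2:touvoish {ADV,DET}; 3:touvoish {ADV,DET}; 4:lisk {ADV,VERB}; 5:san {VERB}; 6:flash {ADV}; 7:fauthulk {VERB,DET}; 8:fauthulk {VERB,DET}; 9:daatrus {DET}; 10:prouthaus {VERB}.
Position 2: tagging it DET would leave rule 4 unsatisfiable, so it must be ADV.
Position 3: tagging it DET would leave rule 4 unsatisfiable, so it must be ADV.
Position 8: tagging it DET would leave rule 1 unsatisfiable, so it must be VERB.
Position 1: tagging it VERB would leave rule 5 unsatisfiable, so it must be ADV.
Position 4: tagging it VERB would leave rule 5 unsatisfiable, so it must be ADV.
Position 7: tagging it VERB would leave rule 3 unsatisfiable, so it must be DET.
So the tagging must be: ADV ADV ADV ADV VERB ADV DET VERB DET VERB.
Check: rule 1 holds; rule 2 holds; rule 3 holds; rule 4 holds; rule 5 holds.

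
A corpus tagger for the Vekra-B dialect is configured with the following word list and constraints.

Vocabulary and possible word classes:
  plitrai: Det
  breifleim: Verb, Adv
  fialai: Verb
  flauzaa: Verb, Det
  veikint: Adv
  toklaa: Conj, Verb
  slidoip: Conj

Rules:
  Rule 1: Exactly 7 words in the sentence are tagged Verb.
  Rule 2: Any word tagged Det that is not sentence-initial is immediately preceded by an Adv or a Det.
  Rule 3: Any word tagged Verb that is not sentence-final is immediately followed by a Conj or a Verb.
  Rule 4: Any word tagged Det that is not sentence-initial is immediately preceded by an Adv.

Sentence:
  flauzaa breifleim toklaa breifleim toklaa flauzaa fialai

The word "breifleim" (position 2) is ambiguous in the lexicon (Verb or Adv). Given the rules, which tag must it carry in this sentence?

Candidates per position — 1:flauzaa {Verb,Det}; 2:breifleim {Verb,Adv}; 3:toklaa {Conj,Verb}; 4:breifleim {Verb,Adv}; 5:toklaa {Conj,Verb}; 6:flauzaa {Verb,Det}; 7:fialai {Verb}.
At position 1, choosing Det makes rule 1 impossible to satisfy; hence Verb.
At position 2, choosing Adv makes rule 1 impossible to satisfy; hence Verb.
At position 3, choosing Conj makes rule 1 impossible to satisfy; hence Verb.
At position 4, choosing Adv makes rule 1 impossible to satisfy; hence Verb.
At position 5, choosing Conj makes rule 1 impossible to satisfy; hence Verb.
At position 6, choosing Det makes rule 1 impossible to satisfy; hence Verb.
The only consistent sequence is: Verb Verb Verb Verb Verb Verb Verb.
Checking: rule 1 ✓; rule 2 ✓; rule 3 ✓; rule 4 ✓.

Verb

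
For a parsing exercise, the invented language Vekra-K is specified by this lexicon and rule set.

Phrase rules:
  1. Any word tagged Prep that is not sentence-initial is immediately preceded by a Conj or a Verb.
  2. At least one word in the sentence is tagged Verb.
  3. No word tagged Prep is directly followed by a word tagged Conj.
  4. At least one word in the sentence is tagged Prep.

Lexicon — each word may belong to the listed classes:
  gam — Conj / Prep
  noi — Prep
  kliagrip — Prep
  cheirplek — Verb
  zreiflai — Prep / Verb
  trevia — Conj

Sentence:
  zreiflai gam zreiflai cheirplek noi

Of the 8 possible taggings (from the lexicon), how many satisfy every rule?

Candidates per position — 1:zreiflai {Prep,Verb}; 2:gam {Conj,Prep}; 3:zreiflai {Prep,Verb}; 4:cheirplek {Verb}; 5:noi {Prep}.
There are 8 candidate sequences in total.
The sequences that satisfy every rule: Verb Conj Prep Verb Prep; Verb Conj Verb Verb Prep; Verb Prep Verb Verb Prep.
Count = 3.

3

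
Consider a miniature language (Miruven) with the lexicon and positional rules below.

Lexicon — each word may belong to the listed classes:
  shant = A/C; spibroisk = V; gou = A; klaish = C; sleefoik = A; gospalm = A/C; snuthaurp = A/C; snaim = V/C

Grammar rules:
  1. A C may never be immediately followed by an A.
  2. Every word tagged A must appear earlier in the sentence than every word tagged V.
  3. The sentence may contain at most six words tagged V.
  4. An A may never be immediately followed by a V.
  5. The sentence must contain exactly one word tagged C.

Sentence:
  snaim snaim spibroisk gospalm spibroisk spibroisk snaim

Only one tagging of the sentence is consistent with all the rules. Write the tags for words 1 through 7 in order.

Candidates per position — 1:snaim {V,C}; 2:snaim {V,C}; 3:spibroisk {V}; 4:gospalm {A,C}; 5:spibroisk {V}; 6:spibroisk {V}; 7:snaim {V,C}.
Position 4: A is ruled out by rule 2; that leaves C.
Position 7: C is ruled out by rule 5; that leaves V.
Position 1: C is ruled out by rule 5; that leaves V.
Position 2: C is ruled out by rule 5; that leaves V.
The only consistent sequence is: V V V C V V V.
Check: rule 1 ✓; rule 2 ✓; rule 3 ✓; rule 4 ✓; rule 5 ✓.

V V V C V V V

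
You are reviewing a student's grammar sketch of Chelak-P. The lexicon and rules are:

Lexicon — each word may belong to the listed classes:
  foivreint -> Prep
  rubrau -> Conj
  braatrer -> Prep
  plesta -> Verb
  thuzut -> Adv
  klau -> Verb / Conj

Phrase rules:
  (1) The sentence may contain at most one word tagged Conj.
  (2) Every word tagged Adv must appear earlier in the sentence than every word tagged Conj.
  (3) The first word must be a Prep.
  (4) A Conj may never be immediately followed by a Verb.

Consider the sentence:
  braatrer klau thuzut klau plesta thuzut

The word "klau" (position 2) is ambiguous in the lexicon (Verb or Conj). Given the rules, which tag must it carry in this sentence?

Verb

Candidates per position — 1:braatrer {Prep}; 2:klau {Verb,Conj}; 3:thuzut {Adv}; 4:klau {Verb,Conj}; 5:plesta {Verb}; 6:thuzut {Adv}.
At position 2, choosing Conj makes rule 2 impossible to satisfy; hence Verb.
At position 4, choosing Conj makes rule 2 impossible to satisfy; hence Verb.
So the tagging must be: Prep Verb Adv Verb Verb Adv.
Rule-by-rule: rule 1 satisfied; rule 2 satisfied; rule 3 satisfied; rule 4 satisfied.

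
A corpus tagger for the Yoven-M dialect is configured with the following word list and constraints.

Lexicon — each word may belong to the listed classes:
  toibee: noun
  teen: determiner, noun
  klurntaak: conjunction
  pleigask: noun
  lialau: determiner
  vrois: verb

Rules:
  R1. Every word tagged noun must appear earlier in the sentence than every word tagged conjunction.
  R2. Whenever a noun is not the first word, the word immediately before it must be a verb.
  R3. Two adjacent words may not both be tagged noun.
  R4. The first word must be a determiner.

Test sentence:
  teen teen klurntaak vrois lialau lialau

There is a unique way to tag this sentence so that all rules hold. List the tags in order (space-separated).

Candidates per position — 1:teen {determiner,noun}; 2:teen {determiner,noun}; 3:klurntaak {conjunction}; 4:vrois {verb}; 5:lialau {determiner}; 6:lialau {determiner}.
Position 1: noun is ruled out by rule 4; that leaves determiner.
Position 2: noun is ruled out by rule 2; that leaves determiner.
So the tagging must be: determiner determiner conjunction verb determiner determiner.
Verifying each rule — rule 1 holds; rule 2 holds; rule 3 holds; rule 4 holds.

determiner determiner conjunction verb determiner determiner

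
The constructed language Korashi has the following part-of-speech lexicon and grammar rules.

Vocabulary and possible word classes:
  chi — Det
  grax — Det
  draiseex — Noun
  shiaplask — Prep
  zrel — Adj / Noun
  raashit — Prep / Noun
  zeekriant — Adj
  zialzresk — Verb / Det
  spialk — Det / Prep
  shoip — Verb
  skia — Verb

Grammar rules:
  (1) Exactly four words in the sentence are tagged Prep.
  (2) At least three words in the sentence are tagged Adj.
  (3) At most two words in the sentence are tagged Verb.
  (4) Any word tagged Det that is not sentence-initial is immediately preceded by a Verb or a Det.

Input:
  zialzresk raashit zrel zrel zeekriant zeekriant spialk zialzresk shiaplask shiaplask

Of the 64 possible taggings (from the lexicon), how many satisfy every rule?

6

Candidates per position — 1:zialzresk {Verb,Det}; 2:raashit {Prep,Noun}; 3:zrel {Adj,Noun}; 4:zrel {Adj,Noun}; 5:zeekriant {Adj}; 6:zeekriant {Adj}; 7:spialk {Det,Prep}; 8:zialzresk {Verb,Det}; 9:shiaplask {Prep}; 10:shiaplask {Prep}.
There are 64 candidate sequences in total.
Checking each against the rules leaves 6 sequences.
Count = 6.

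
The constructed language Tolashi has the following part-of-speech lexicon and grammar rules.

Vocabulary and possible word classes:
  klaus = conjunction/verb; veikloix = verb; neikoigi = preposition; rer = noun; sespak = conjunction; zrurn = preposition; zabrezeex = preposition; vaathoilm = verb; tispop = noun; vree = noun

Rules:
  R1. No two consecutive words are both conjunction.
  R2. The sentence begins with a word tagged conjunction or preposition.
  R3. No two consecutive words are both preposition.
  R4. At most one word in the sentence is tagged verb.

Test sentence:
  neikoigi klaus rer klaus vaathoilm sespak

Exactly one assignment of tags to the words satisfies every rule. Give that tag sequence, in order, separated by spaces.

preposition conjunction noun conjunction verb conjunction

Candidates per position — 1:neikoigi {preposition}; 2:klaus {conjunction,verb}; 3:rer {noun}; 4:klaus {conjunction,verb}; 5:vaathoilm {verb}; 6:sespak {conjunction}.
If word 2 were verb, no tagging could satisfy rule 4; so word 2 is conjunction.
If word 4 were verb, no tagging could satisfy rule 4; so word 4 is conjunction.
The unique satisfying tagging is: preposition conjunction noun conjunction verb conjunction.
Check: rule 1 ✓; rule 2 ✓; rule 3 ✓; rule 4 ✓.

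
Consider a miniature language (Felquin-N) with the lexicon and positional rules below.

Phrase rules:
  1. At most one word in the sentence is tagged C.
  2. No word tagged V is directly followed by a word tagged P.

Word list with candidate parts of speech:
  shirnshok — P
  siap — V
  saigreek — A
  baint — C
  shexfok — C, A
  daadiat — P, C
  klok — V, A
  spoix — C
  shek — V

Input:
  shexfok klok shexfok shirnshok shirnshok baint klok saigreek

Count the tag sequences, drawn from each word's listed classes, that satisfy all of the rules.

Candidates per position — 1:shexfok {C,A}; 2:klok {V,A}; 3:shexfok {C,A}; 4:shirnshok {P}; 5:shirnshok {P}; 6:baint {C}; 7:klok {V,A}; 8:saigreek {A}.
There are 16 candidate sequences in total.
The sequences that satisfy every rule: A V A P P C V A; A V A P P C A A; A A A P P C V A; A A A P P C A A.
Count = 4.

4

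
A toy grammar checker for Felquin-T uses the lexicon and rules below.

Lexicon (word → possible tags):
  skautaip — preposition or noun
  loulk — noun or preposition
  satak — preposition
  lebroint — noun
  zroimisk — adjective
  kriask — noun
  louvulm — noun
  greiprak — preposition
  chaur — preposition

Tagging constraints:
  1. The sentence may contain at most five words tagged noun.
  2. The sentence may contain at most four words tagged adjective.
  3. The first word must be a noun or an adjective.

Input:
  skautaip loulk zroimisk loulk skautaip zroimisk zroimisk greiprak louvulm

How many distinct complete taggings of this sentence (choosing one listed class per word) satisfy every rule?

Candidates per position — 1:skautaip {preposition,noun}; 2:loulk {noun,preposition}; 3:zroimisk {adjective}; 4:loulk {noun,preposition}; 5:skautaip {preposition,noun}; 6:zroimisk {adjective}; 7:zroimisk {adjective}; 8:greiprak {preposition}; 9:louvulm {noun}.
There are 16 candidate sequences in total.
Checking each against the rules leaves 8 sequences.
Count = 8.

8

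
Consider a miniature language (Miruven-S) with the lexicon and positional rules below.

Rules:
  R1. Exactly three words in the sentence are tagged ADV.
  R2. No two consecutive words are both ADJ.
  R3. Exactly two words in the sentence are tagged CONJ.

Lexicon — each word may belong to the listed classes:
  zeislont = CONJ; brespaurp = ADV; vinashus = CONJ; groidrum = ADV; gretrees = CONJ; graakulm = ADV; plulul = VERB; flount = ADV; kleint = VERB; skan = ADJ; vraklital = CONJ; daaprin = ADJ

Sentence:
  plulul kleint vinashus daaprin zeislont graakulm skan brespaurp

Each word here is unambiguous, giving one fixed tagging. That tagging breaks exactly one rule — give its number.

1

Fixed tagging: VERB VERB CONJ ADJ CONJ ADV ADJ ADV.
Rule check: R1 ✗, R2 ✓, R3 ✓.
Only rule 1 fails.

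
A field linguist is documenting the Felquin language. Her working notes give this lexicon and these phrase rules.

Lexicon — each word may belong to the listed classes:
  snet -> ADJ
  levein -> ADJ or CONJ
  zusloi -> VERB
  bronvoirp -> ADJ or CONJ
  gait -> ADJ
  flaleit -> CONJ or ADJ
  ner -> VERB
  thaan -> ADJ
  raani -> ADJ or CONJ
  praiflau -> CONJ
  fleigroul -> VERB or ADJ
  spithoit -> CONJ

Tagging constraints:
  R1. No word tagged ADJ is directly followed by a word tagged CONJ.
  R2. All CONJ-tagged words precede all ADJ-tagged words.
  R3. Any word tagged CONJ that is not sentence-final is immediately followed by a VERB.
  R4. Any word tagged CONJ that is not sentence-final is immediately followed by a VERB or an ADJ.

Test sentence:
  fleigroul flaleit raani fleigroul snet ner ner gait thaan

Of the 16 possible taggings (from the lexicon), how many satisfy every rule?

Candidates per position — 1:fleigroul {VERB,ADJ}; 2:flaleit {CONJ,ADJ}; 3:raani {ADJ,CONJ}; 4:fleigroul {VERB,ADJ}; 5:snet {ADJ}; 6:ner {VERB}; 7:ner {VERB}; 8:gait {ADJ}; 9:thaan {ADJ}.
There are 16 candidate sequences in total.
The sequences that satisfy every rule: VERB ADJ ADJ VERB ADJ VERB VERB ADJ ADJ; VERB ADJ ADJ ADJ ADJ VERB VERB ADJ ADJ; ADJ ADJ ADJ VERB ADJ VERB VERB ADJ ADJ; ADJ ADJ ADJ ADJ ADJ VERB VERB ADJ ADJ.
Count = 4.

4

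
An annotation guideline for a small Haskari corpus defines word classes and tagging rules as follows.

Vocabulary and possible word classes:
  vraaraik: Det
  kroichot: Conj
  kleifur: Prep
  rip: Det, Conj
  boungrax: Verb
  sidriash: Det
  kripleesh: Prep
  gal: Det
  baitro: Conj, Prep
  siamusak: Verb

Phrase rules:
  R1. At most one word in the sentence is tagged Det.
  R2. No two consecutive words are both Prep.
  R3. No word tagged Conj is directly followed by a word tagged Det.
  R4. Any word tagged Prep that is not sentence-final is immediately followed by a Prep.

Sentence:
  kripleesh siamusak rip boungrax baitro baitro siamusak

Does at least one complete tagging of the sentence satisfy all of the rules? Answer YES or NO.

Candidates per position — 1:kripleesh {Prep}; 2:siamusak {Verb}; 3:rip {Det,Conj}; 4:boungrax {Verb}; 5:baitro {Conj,Prep}; 6:baitro {Conj,Prep}; 7:siamusak {Verb}.
Rule 4 cannot be satisfied by any choice of tags from the lexicon.
So there is no consistent tagging.

NO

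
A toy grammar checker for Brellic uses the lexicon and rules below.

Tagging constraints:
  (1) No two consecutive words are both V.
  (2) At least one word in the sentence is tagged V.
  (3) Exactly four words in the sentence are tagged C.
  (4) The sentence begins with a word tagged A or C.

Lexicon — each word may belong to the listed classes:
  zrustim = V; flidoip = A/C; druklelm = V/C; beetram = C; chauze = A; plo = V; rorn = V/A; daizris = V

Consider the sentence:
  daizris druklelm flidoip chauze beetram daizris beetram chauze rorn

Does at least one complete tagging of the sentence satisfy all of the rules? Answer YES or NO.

Candidates per position — 1:daizris {V}; 2:druklelm {V,C}; 3:flidoip {A,C}; 4:chauze {A}; 5:beetram {C}; 6:daizris {V}; 7:beetram {C}; 8:chauze {A}; 9:rorn {V,A}.
Rule 4 cannot be satisfied by any choice of tags from the lexicon.
So there is no consistent tagging.

NO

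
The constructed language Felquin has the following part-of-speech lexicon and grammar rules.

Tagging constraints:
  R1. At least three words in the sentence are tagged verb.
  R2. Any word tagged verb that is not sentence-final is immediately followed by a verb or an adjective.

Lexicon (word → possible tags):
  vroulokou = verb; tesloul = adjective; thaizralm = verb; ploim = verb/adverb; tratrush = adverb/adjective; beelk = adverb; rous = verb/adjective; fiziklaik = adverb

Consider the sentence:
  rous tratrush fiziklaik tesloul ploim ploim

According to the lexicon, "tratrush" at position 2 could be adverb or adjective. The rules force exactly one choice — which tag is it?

adjective

Candidates per position — 1:rous {verb,adjective}; 2:tratrush {adverb,adjective}; 3:fiziklaik {adverb}; 4:tesloul {adjective}; 5:ploim {verb,adverb}; 6:ploim {verb,adverb}.
Position 1: tagging it adjective would leave rule 1 unsatisfiable, so it must be verb.
Position 2: tagging it adverb would leave rule 2 unsatisfiable, so it must be adjective.
Position 5: tagging it adverb would leave rule 1 unsatisfiable, so it must be verb.
Position 6: tagging it adverb would leave rule 1 unsatisfiable, so it must be verb.
That leaves exactly one tagging: verb adjective adverb adjective verb verb.
Rule-by-rule: rule 1 holds; rule 2 holds.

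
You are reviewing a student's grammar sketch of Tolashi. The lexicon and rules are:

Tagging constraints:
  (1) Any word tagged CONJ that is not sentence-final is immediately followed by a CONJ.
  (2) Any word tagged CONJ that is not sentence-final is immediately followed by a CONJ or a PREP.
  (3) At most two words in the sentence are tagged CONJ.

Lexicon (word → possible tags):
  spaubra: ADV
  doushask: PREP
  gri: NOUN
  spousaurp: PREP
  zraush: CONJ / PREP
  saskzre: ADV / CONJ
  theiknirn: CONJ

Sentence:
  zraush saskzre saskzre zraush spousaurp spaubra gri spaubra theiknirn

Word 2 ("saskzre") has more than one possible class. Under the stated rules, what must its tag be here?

ADV

Candidates per position — 1:zraush {CONJ,PREP}; 2:saskzre {ADV,CONJ}; 3:saskzre {ADV,CONJ}; 4:zraush {CONJ,PREP}; 5:spousaurp {PREP}; 6:spaubra {ADV}; 7:gri {NOUN}; 8:spaubra {ADV}; 9:theiknirn {CONJ}.
Position 1: tagging it CONJ would leave rule 1 unsatisfiable, so it must be PREP.
Position 2: tagging it CONJ would leave rule 1 unsatisfiable, so it must be ADV.
Position 3: tagging it CONJ would leave rule 1 unsatisfiable, so it must be ADV.
Position 4: tagging it CONJ would leave rule 1 unsatisfiable, so it must be PREP.
That leaves exactly one tagging: PREP ADV ADV PREP PREP ADV NOUN ADV CONJ.
Checking: rule 1 ok; rule 2 ok; rule 3 ok.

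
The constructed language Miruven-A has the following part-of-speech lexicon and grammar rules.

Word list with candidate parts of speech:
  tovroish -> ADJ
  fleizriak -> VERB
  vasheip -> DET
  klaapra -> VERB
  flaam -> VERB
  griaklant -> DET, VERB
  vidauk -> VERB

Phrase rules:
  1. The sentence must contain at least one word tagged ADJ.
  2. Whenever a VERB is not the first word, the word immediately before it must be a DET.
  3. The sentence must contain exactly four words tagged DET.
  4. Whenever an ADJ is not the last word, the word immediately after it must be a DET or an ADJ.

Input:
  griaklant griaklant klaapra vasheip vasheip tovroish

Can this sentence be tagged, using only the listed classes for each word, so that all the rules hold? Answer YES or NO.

YES

Candidates per position — 1:griaklant {DET,VERB}; 2:griaklant {DET,VERB}; 3:klaapra {VERB}; 4:vasheip {DET}; 5:vasheip {DET}; 6:tovroish {ADJ}.
One satisfying assignment: DET DET VERB DET DET ADJ.
Checking: rule 1 ✓; rule 2 ✓; rule 3 ✓; rule 4 ✓.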